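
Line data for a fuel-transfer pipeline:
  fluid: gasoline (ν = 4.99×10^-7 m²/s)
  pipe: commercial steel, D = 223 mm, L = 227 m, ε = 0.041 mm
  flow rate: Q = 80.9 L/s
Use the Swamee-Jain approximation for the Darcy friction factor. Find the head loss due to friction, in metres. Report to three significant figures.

h_f ≈ 3.26 m

V = 4Q/(πD²) = 4·0.0809/(π·0.223²) = 2.071 m/s
Re = VD/ν = 2.071·0.223/4.99×10^-7 = 9.26×10^5 → turbulent
ε/D = 0.041/223 = 1.84×10^-4
Swamee-Jain: f = 0.01466
h_f = f(L/D)V²/(2g) = 0.01466·(227/0.223)·2.071²/(2·9.81) = 3.263 m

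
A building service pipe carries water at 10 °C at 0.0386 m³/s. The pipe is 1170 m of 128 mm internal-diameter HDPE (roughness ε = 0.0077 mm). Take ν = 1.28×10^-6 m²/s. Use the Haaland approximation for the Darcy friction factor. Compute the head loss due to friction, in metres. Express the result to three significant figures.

V = 4Q/(πD²) = 4·0.0386/(π·0.128²) = 3.000 m/s
Re = VD/ν = 3.000·0.128/1.28×10^-6 = 3.00×10^5 → turbulent
ε/D = 0.0077/128 = 6.02×10^-5
Haaland: f = 0.01487
h_f = f(L/D)V²/(2g) = 0.01487·(1170/0.128)·3.000²/(2·9.81) = 62.35 m

h_f ≈ 62.3 m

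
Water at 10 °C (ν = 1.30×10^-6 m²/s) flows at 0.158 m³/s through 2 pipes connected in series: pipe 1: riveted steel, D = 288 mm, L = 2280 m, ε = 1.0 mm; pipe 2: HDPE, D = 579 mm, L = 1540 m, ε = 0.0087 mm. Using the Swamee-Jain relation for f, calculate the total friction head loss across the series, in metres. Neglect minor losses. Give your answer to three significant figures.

Pipe 1: V = 2.425 m/s, Re = 5.37×10^5, ε/D = 0.00347, f = 0.02760, h_1 = f(L/D)V²/2g = 65.52 m
Pipe 2: V = 0.6001 m/s, Re = 2.67×10^5, ε/D = 1.50×10^-5, f = 0.01485, h_2 = f(L/D)V²/2g = 0.7251 m
Series → Q common, losses add: H = Σh = 66.24 m

H ≈ 66.2 m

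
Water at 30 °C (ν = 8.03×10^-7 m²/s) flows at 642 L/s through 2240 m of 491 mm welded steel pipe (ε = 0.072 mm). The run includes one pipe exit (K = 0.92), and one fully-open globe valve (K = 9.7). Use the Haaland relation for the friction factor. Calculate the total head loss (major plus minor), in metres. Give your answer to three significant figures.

H_L ≈ 42.2 m

V = 4Q/(πD²) = 3.391 m/s; V²/2g = 0.5860 m
Re = 2.07×10^6, ε/D = 1.47×10^-4 → f = 0.01347 (Haaland)
Major: h_f = f(L/D)·V²/2g = 0.01347·4562·0.5860 = 36.00 m
Minor: ΣK = 10.6; h_m = ΣK·V²/2g = 6.223 m
Total H_L = 36.00 + 6.223 = 42.23 m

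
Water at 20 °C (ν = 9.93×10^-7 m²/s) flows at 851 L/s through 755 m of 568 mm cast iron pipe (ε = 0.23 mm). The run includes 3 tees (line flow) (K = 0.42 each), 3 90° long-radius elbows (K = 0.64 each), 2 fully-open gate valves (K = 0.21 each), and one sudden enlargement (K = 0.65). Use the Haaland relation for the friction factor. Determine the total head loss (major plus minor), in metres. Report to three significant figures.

H_L ≈ 14.9 m

V = 4Q/(πD²) = 3.358 m/s; V²/2g = 0.5749 m
Re = 1.92×10^6, ε/D = 4.05×10^-4 → f = 0.01624 (Haaland)
Major: h_f = f(L/D)·V²/2g = 0.01624·1329·0.5749 = 12.41 m
Minor: ΣK = 4.25; h_m = ΣK·V²/2g = 2.443 m
Total H_L = 12.41 + 2.443 = 14.85 m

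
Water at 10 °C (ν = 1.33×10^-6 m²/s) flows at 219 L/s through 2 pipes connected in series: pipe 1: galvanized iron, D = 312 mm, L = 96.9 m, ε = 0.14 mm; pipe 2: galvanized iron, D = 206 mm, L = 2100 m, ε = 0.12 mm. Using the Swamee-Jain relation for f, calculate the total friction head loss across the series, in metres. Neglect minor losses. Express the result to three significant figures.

H ≈ 402 m

Pipe 1: V = 2.864 m/s, Re = 6.72×10^5, ε/D = 4.49×10^-4, f = 0.01720, h_1 = f(L/D)V²/2g = 2.234 m
Pipe 2: V = 6.571 m/s, Re = 1.02×10^6, ε/D = 5.83×10^-4, f = 0.01783, h_2 = f(L/D)V²/2g = 399.9 m
Series → Q common, losses add: H = Σh = 402.1 m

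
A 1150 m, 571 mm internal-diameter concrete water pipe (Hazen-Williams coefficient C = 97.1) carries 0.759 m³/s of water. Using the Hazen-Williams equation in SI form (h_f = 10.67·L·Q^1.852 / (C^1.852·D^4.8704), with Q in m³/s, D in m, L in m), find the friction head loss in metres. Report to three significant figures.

h_f ≈ 23.6 m

h_f = 10.67·1150·0.759^1.852 / (97.1^1.852·0.571^4.8704) = 23.55 m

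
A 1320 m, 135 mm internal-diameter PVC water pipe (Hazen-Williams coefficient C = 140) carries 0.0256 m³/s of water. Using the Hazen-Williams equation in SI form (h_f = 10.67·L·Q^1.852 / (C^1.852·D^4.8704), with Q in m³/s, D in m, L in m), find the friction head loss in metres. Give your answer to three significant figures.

h_f ≈ 29.0 m

h_f = 10.67·1320·0.0256^1.852 / (140^1.852·0.135^4.8704) = 28.96 m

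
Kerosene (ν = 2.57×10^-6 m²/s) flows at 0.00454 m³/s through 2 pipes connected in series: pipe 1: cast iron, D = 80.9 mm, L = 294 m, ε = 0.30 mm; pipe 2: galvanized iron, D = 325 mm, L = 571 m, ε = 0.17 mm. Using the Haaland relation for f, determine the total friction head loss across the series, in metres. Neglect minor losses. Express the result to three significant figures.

H ≈ 4.52 m

Pipe 1: V = 0.8832 m/s, Re = 2.78×10^4, ε/D = 0.00371, f = 0.03122, h_1 = f(L/D)V²/2g = 4.510 m
Pipe 2: V = 0.05473 m/s, Re = 6920, ε/D = 5.23×10^-4, f = 0.03479, h_2 = f(L/D)V²/2g = 0.009330 m
Series → Q common, losses add: H = Σh = 4.520 m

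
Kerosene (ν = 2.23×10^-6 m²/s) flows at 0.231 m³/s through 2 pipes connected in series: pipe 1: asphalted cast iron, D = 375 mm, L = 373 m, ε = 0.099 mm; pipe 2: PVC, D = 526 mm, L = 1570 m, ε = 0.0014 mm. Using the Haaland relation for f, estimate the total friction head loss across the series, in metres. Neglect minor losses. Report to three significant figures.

H ≈ 6.17 m

Pipe 1: V = 2.092 m/s, Re = 3.52×10^5, ε/D = 2.64×10^-4, f = 0.01630, h_1 = f(L/D)V²/2g = 3.616 m
Pipe 2: V = 1.063 m/s, Re = 2.51×10^5, ε/D = 2.66×10^-6, f = 0.01486, h_2 = f(L/D)V²/2g = 2.554 m
Series → Q common, losses add: H = Σh = 6.170 m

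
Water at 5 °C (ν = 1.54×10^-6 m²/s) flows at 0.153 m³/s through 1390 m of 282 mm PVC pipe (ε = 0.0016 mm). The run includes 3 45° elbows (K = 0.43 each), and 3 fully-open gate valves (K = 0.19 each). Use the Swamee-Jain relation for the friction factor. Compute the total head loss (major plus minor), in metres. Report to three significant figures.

V = 4Q/(πD²) = 2.450 m/s; V²/2g = 0.3058 m
Re = 4.49×10^5, ε/D = 5.67×10^-6 → f = 0.01343 (Swamee-Jain)
Major: h_f = f(L/D)·V²/2g = 0.01343·4929·0.3058 = 20.25 m
Minor: ΣK = 1.86; h_m = ΣK·V²/2g = 0.5689 m
Total H_L = 20.25 + 0.5689 = 20.82 m

H_L ≈ 20.8 m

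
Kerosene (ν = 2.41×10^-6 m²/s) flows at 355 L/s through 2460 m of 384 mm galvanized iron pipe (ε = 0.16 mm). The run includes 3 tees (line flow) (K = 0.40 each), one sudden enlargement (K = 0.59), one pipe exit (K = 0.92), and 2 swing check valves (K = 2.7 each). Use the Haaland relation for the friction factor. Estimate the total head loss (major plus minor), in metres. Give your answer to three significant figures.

V = 4Q/(πD²) = 3.065 m/s; V²/2g = 0.4789 m
Re = 4.88×10^5, ε/D = 4.17×10^-4 → f = 0.01704 (Haaland)
Major: h_f = f(L/D)·V²/2g = 0.01704·6406·0.4789 = 52.29 m
Minor: ΣK = 8.11; h_m = ΣK·V²/2g = 3.884 m
Total H_L = 52.29 + 3.884 = 56.18 m

H_L ≈ 56.2 m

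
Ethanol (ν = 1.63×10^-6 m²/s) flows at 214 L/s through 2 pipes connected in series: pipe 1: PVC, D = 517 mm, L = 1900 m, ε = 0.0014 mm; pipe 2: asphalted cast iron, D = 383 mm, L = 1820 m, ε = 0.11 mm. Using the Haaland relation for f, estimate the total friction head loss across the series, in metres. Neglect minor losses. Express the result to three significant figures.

Pipe 1: V = 1.019 m/s, Re = 3.23×10^5, ε/D = 2.71×10^-6, f = 0.01417, h_1 = f(L/D)V²/2g = 2.757 m
Pipe 2: V = 1.857 m/s, Re = 4.36×10^5, ε/D = 2.87×10^-4, f = 0.01620, h_2 = f(L/D)V²/2g = 13.54 m
Series → Q common, losses add: H = Σh = 16.30 m

H ≈ 16.3 m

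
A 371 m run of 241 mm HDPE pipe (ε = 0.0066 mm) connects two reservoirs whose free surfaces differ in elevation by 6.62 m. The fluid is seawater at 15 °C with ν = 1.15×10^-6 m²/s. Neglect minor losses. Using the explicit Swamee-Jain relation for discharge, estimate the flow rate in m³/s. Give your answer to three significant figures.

Swamee-Jain (Type II): Q = -0.965·√(gD⁵h_f/L)·ln[ε/(3.7D) + √(3.17ν²L/(gD³h_f))]
√(gD⁵h_f/L) = √(9.81·0.241⁵·6.62/371) = 0.01193
ε/(3.7D) = 7.40×10^-6; √(3.17ν²L/(gD³h_f)) = 4.14×10^-5
Q = -0.965·0.01193·ln(4.877×10^-5) = 0.1143 m³/s
Check: V = 2.51 m/s, Re = 5.25×10^5, f = 0.01342, h_f = 6.61 m ≈ 6.62 m ✓

Q ≈ 0.114 m³/s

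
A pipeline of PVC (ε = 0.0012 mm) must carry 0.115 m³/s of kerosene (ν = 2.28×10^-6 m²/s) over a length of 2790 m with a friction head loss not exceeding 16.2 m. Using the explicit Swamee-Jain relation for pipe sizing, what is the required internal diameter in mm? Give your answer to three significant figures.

Swamee-Jain (Type III): D = 0.66·[ε^1.25·(LQ²/(gh_f))^4.75 + ν·Q^9.4·(L/(gh_f))^5.2]^0.04
LQ²/(gh_f) = 0.2322; L/(gh_f) = 17.56
Term 1 = ε^1.25·(…)^4.75 = 3.86×10^-11; Term 2 = ν·Q^9.4·(…)^5.2 = 9.99×10^-9
D = 0.66·(3.86×10^-11 + 9.99×10^-9)^0.04 = 0.3159 m = 316 mm
Check: V = 1.47 m/s, Re = 2.03×10^5, f = 0.01552, h_f = 15.0 m ≈ 16.2 m ✓

D ≈ 316 mm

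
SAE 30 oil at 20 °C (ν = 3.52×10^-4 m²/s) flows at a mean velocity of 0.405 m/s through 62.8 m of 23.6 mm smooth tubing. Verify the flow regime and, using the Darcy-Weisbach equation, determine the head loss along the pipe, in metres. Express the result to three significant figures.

Re = VD/ν = 0.405·0.02360/3.52×10^-4 = 27.2 → laminar (Re < 2300)
f = 64/Re = 2.357
h_f = f(L/D)V²/(2g) = 2.357·(62.8/0.02360)·0.405²/(2·9.81) = 52.43 m

h_f ≈ 52.4 m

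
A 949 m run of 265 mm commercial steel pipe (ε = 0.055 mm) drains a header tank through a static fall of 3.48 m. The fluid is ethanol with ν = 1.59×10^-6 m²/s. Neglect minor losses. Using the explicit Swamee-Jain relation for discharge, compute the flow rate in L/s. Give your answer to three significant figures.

Swamee-Jain (Type II): Q = -0.965·√(gD⁵h_f/L)·ln[ε/(3.7D) + √(3.17ν²L/(gD³h_f))]
√(gD⁵h_f/L) = √(9.81·0.265⁵·3.48/949) = 0.006857
ε/(3.7D) = 5.61×10^-5; √(3.17ν²L/(gD³h_f)) = 1.09×10^-4
Q = -0.965·0.006857·ln(1.655×10^-4) = 0.05761 m³/s
Check: V = 1.04 m/s, Re = 1.74×10^5, f = 0.01751, h_f = 3.49 m ≈ 3.48 m ✓

Q ≈ 57.6 L/s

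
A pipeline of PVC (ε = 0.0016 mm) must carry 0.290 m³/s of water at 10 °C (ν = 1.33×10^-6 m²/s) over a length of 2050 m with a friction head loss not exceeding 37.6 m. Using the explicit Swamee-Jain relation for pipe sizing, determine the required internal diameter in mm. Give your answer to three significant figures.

Swamee-Jain (Type III): D = 0.66·[ε^1.25·(LQ²/(gh_f))^4.75 + ν·Q^9.4·(L/(gh_f))^5.2]^0.04
LQ²/(gh_f) = 0.4674; L/(gh_f) = 5.558
Term 1 = ε^1.25·(…)^4.75 = 1.54×10^-9; Term 2 = ν·Q^9.4·(…)^5.2 = 8.79×10^-8
D = 0.66·(1.54×10^-9 + 8.79×10^-8)^0.04 = 0.3448 m = 345 mm
Check: V = 3.11 m/s, Re = 8.05×10^5, f = 0.01214, h_f = 35.5 m ≈ 37.6 m ✓

D ≈ 345 mm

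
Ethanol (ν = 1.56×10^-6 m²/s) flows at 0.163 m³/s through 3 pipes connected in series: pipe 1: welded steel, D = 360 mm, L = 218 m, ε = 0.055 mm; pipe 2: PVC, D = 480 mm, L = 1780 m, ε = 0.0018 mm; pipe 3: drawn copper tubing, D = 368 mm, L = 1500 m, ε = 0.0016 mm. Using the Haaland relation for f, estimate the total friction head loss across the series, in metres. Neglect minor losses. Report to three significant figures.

H ≈ 10.2 m

Pipe 1: V = 1.601 m/s, Re = 3.70×10^5, ε/D = 1.53×10^-4, f = 0.01530, h_1 = f(L/D)V²/2g = 1.211 m
Pipe 2: V = 0.9008 m/s, Re = 2.77×10^5, ε/D = 3.75×10^-6, f = 0.01459, h_2 = f(L/D)V²/2g = 2.237 m
Pipe 3: V = 1.533 m/s, Re = 3.62×10^5, ε/D = 4.35×10^-6, f = 0.01389, h_3 = f(L/D)V²/2g = 6.779 m
Series → Q common, losses add: H = Σh = 10.23 m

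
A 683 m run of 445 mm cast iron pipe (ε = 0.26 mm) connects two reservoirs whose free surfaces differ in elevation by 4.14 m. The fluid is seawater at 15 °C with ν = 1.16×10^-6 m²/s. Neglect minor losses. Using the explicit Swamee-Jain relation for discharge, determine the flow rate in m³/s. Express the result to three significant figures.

Swamee-Jain (Type II): Q = -0.965·√(gD⁵h_f/L)·ln[ε/(3.7D) + √(3.17ν²L/(gD³h_f))]
√(gD⁵h_f/L) = √(9.81·0.445⁵·4.14/683) = 0.03221
ε/(3.7D) = 1.58×10^-4; √(3.17ν²L/(gD³h_f)) = 2.85×10^-5
Q = -0.965·0.03221·ln(1.864×10^-4) = 0.2669 m³/s
Check: V = 1.72 m/s, Re = 6.58×10^5, f = 0.01808, h_f = 4.17 m ≈ 4.14 m ✓

Q ≈ 0.267 m³/s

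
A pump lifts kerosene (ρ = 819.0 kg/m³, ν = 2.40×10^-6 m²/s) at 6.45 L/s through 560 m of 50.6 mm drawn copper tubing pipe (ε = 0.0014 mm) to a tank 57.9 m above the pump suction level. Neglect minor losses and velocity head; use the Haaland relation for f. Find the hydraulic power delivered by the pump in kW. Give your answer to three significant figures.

P_hyd ≈ 8.85 kW

V = 4Q/(πD²) = 3.208 m/s; Re = 6.76×10^4; ε/D = 2.77×10^-5; f = 0.01946
h_f = f(L/D)V²/2g = 112.9 m
Total head H = z + h_f = 57.9 + 112.9 = 170.8 m
P_hyd = ρgQH = 819.0·9.81·0.00645·170.8 = 8.852 kW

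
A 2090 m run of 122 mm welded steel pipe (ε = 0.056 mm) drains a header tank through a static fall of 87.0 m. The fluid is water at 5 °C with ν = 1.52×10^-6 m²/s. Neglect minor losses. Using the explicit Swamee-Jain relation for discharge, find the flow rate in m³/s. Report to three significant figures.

Q ≈ 0.0269 m³/s

Swamee-Jain (Type II): Q = -0.965·√(gD⁵h_f/L)·ln[ε/(3.7D) + √(3.17ν²L/(gD³h_f))]
√(gD⁵h_f/L) = √(9.81·0.122⁵·87.0/2090) = 0.003322
ε/(3.7D) = 1.24×10^-4; √(3.17ν²L/(gD³h_f)) = 9.94×10^-5
Q = -0.965·0.003322·ln(2.234×10^-4) = 0.02695 m³/s
Check: V = 2.31 m/s, Re = 1.85×10^5, f = 0.01885, h_f = 87.5 m ≈ 87.0 m ✓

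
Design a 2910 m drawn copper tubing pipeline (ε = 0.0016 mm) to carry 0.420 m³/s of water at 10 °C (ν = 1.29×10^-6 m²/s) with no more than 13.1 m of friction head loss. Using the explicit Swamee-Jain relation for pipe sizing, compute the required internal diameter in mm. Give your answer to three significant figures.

D ≈ 530 mm

Swamee-Jain (Type III): D = 0.66·[ε^1.25·(LQ²/(gh_f))^4.75 + ν·Q^9.4·(L/(gh_f))^5.2]^0.04
LQ²/(gh_f) = 3.994; L/(gh_f) = 22.64
Term 1 = ε^1.25·(…)^4.75 = 4.09×10^-5; Term 2 = ν·Q^9.4·(…)^5.2 = 0.00412
D = 0.66·(4.09×10^-5 + 0.00412)^0.04 = 0.5300 m = 530 mm
Check: V = 1.90 m/s, Re = 7.82×10^5, f = 0.01217, h_f = 12.3 m ≈ 13.1 m ✓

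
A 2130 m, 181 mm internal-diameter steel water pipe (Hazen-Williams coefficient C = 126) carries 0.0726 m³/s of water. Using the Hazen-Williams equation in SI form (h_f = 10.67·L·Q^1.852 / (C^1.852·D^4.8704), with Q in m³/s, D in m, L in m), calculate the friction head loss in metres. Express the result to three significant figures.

h_f = 10.67·2130·0.0726^1.852 / (126^1.852·0.181^4.8704) = 93.87 m

h_f ≈ 93.9 m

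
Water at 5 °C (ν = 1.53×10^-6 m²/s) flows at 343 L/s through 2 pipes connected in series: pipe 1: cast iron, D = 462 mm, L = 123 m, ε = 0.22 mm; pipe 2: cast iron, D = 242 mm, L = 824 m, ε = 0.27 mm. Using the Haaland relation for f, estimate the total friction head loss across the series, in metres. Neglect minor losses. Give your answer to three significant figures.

H ≈ 198 m

Pipe 1: V = 2.046 m/s, Re = 6.18×10^5, ε/D = 4.76×10^-4, f = 0.01727, h_1 = f(L/D)V²/2g = 0.9810 m
Pipe 2: V = 7.457 m/s, Re = 1.18×10^6, ε/D = 0.00112, f = 0.02042, h_2 = f(L/D)V²/2g = 197.1 m
Series → Q common, losses add: H = Σh = 198.0 m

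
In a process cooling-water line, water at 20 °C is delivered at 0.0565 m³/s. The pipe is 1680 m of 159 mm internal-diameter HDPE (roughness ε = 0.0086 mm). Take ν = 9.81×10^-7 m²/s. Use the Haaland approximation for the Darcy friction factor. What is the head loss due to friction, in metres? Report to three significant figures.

V = 4Q/(πD²) = 4·0.0565/(π·0.159²) = 2.846 m/s
Re = VD/ν = 2.846·0.159/9.81×10^-7 = 4.61×10^5 → turbulent
ε/D = 0.0086/159 = 5.41×10^-5
Haaland: f = 0.01388
h_f = f(L/D)V²/(2g) = 0.01388·(1680/0.159)·2.846²/(2·9.81) = 60.53 m

h_f ≈ 60.5 m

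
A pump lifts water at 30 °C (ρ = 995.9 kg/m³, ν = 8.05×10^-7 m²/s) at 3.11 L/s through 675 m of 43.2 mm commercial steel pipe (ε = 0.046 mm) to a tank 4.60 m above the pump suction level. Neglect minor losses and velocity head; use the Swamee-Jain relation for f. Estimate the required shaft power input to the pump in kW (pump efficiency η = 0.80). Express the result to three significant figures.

P_shaft ≈ 3.21 kW

V = 4Q/(πD²) = 2.122 m/s; Re = 1.14×10^5; ε/D = 0.00106; f = 0.02231
h_f = f(L/D)V²/2g = 79.99 m
Total head H = z + h_f = 4.60 + 79.99 = 84.59 m
P_hyd = ρgQH = 995.9·9.81·0.00311·84.59 = 2.570 kW
P_shaft = P_hyd/η = 2.570/0.80 = 3.213 kW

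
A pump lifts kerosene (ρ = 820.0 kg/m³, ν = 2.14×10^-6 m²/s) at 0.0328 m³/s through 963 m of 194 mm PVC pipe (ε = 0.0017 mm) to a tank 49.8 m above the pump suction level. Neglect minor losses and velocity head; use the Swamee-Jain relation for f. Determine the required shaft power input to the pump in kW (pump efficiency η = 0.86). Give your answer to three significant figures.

V = 4Q/(πD²) = 1.110 m/s; Re = 1.01×10^5; ε/D = 8.76×10^-6; f = 0.01789
h_f = f(L/D)V²/2g = 5.575 m
Total head H = z + h_f = 49.8 + 5.575 = 55.37 m
P_hyd = ρgQH = 820.0·9.81·0.0328·55.37 = 14.61 kW
P_shaft = P_hyd/η = 14.61/0.86 = 16.99 kW

P_shaft ≈ 17.0 kW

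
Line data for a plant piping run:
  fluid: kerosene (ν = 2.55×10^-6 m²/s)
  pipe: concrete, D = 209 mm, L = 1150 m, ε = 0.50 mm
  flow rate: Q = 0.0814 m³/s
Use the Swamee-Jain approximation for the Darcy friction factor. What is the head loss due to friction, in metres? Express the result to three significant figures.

V = 4Q/(πD²) = 4·0.0814/(π·0.209²) = 2.373 m/s
Re = VD/ν = 2.373·0.209/2.55×10^-6 = 1.94×10^5 → turbulent
ε/D = 0.50/209 = 0.00239
Swamee-Jain: f = 0.02557
h_f = f(L/D)V²/(2g) = 0.02557·(1150/0.209)·2.373²/(2·9.81) = 40.36 m

h_f ≈ 40.4 m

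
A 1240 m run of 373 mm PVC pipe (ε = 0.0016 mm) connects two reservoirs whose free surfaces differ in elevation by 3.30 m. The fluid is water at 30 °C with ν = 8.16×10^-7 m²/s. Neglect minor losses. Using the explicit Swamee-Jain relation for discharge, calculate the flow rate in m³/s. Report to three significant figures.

Q ≈ 0.134 m³/s

Swamee-Jain (Type II): Q = -0.965·√(gD⁵h_f/L)·ln[ε/(3.7D) + √(3.17ν²L/(gD³h_f))]
√(gD⁵h_f/L) = √(9.81·0.373⁵·3.30/1240) = 0.01373
ε/(3.7D) = 1.16×10^-6; √(3.17ν²L/(gD³h_f)) = 3.95×10^-5
Q = -0.965·0.01373·ln(4.063×10^-5) = 0.1340 m³/s
Check: V = 1.23 m/s, Re = 5.60×10^5, f = 0.01290, h_f = 3.29 m ≈ 3.30 m ✓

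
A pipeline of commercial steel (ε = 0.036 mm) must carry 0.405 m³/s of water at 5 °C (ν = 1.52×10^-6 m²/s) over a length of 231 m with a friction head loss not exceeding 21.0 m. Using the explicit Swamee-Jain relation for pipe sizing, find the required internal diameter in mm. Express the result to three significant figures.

D ≈ 292 mm

Swamee-Jain (Type III): D = 0.66·[ε^1.25·(LQ²/(gh_f))^4.75 + ν·Q^9.4·(L/(gh_f))^5.2]^0.04
LQ²/(gh_f) = 0.1839; L/(gh_f) = 1.121
Term 1 = ε^1.25·(…)^4.75 = 8.96×10^-10; Term 2 = ν·Q^9.4·(…)^5.2 = 5.63×10^-10
D = 0.66·(8.96×10^-10 + 5.63×10^-10)^0.04 = 0.2925 m = 292 mm
Check: V = 6.03 m/s, Re = 1.16×10^6, f = 0.01369, h_f = 20.0 m ≈ 21.0 m ✓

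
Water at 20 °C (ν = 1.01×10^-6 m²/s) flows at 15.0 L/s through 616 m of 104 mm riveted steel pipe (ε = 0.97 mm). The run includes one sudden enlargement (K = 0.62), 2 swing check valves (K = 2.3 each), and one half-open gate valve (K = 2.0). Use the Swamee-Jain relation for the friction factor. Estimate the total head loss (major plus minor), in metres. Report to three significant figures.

V = 4Q/(πD²) = 1.766 m/s; V²/2g = 0.1589 m
Re = 1.82×10^5, ε/D = 0.00933 → f = 0.03754 (Swamee-Jain)
Major: h_f = f(L/D)·V²/2g = 0.03754·5923·0.1589 = 35.34 m
Minor: ΣK = 7.22; h_m = ΣK·V²/2g = 1.147 m
Total H_L = 35.34 + 1.147 = 36.48 m

H_L ≈ 36.5 m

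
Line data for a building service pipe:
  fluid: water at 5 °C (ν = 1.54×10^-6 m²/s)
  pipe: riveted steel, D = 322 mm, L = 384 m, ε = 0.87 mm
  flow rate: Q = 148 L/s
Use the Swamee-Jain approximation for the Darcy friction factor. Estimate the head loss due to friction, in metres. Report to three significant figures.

V = 4Q/(πD²) = 4·0.148/(π·0.322²) = 1.817 m/s
Re = VD/ν = 1.817·0.322/1.54×10^-6 = 3.80×10^5 → turbulent
ε/D = 0.87/322 = 0.00270
Swamee-Jain: f = 0.02593
h_f = f(L/D)V²/(2g) = 0.02593·(384/0.322)·1.817²/(2·9.81) = 5.205 m

h_f ≈ 5.21 m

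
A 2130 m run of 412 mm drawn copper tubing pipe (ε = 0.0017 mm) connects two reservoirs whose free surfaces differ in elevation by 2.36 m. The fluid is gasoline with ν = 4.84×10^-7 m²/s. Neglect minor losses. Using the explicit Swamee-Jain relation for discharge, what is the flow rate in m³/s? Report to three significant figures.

Q ≈ 0.113 m³/s

Swamee-Jain (Type II): Q = -0.965·√(gD⁵h_f/L)·ln[ε/(3.7D) + √(3.17ν²L/(gD³h_f))]
√(gD⁵h_f/L) = √(9.81·0.412⁵·2.36/2130) = 0.01136
ε/(3.7D) = 1.12×10^-6; √(3.17ν²L/(gD³h_f)) = 3.13×10^-5
Q = -0.965·0.01136·ln(3.237×10^-5) = 0.1133 m³/s
Check: V = 0.850 m/s, Re = 7.24×10^5, f = 0.01235, h_f = 2.35 m ≈ 2.36 m ✓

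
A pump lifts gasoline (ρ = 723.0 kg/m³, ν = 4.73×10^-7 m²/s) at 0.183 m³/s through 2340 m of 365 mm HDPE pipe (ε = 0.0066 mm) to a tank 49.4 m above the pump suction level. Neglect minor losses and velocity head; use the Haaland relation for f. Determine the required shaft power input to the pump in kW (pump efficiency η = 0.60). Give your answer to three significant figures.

V = 4Q/(πD²) = 1.749 m/s; Re = 1.35×10^6; ε/D = 1.81×10^-5; f = 0.01144
h_f = f(L/D)V²/2g = 11.43 m
Total head H = z + h_f = 49.4 + 11.43 = 60.83 m
P_hyd = ρgQH = 723.0·9.81·0.183·60.83 = 78.96 kW
P_shaft = P_hyd/η = 78.96/0.60 = 131.6 kW

P_shaft ≈ 132 kW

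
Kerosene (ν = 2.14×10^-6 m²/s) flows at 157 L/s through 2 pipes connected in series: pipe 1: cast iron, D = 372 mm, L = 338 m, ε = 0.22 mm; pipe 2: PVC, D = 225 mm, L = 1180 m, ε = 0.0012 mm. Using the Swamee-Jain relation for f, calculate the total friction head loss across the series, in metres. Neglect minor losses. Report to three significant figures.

Pipe 1: V = 1.445 m/s, Re = 2.51×10^5, ε/D = 5.91×10^-4, f = 0.01906, h_1 = f(L/D)V²/2g = 1.842 m
Pipe 2: V = 3.949 m/s, Re = 4.15×10^5, ε/D = 5.33×10^-6, f = 0.01361, h_2 = f(L/D)V²/2g = 56.74 m
Series → Q common, losses add: H = Σh = 58.58 m

H ≈ 58.6 m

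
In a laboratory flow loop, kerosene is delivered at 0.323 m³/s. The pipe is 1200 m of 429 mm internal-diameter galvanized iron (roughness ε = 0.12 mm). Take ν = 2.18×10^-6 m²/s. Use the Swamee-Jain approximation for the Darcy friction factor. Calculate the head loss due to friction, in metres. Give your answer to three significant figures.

h_f ≈ 11.7 m

V = 4Q/(πD²) = 4·0.323/(π·0.429²) = 2.235 m/s
Re = VD/ν = 2.235·0.429/2.18×10^-6 = 4.40×10^5 → turbulent
ε/D = 0.12/429 = 2.80×10^-4
Swamee-Jain: f = 0.01637
h_f = f(L/D)V²/(2g) = 0.01637·(1200/0.429)·2.235²/(2·9.81) = 11.65 m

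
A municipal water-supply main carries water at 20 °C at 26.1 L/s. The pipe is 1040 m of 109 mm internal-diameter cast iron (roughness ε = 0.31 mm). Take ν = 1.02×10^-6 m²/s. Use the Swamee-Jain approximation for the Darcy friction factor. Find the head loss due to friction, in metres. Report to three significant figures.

h_f ≈ 100 m

V = 4Q/(πD²) = 4·0.0261/(π·0.109²) = 2.797 m/s
Re = VD/ν = 2.797·0.109/1.02×10^-6 = 2.99×10^5 → turbulent
ε/D = 0.31/109 = 0.00284
Swamee-Jain: f = 0.02639
h_f = f(L/D)V²/(2g) = 0.02639·(1040/0.109)·2.797²/(2·9.81) = 100.4 m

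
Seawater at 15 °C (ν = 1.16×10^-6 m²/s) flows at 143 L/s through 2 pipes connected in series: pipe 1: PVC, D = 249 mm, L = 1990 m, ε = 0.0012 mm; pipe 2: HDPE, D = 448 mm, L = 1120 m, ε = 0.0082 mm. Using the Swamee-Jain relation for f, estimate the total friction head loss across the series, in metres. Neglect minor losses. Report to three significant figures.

Pipe 1: V = 2.937 m/s, Re = 6.30×10^5, ε/D = 4.82×10^-6, f = 0.01265, h_1 = f(L/D)V²/2g = 44.45 m
Pipe 2: V = 0.9072 m/s, Re = 3.50×10^5, ε/D = 1.83×10^-5, f = 0.01420, h_2 = f(L/D)V²/2g = 1.489 m
Series → Q common, losses add: H = Σh = 45.94 m

H ≈ 45.9 m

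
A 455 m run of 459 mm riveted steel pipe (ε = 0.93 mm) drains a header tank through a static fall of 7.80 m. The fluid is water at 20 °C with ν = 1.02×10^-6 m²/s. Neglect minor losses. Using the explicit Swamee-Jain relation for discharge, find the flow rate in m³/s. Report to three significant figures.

Q ≈ 0.423 m³/s

Swamee-Jain (Type II): Q = -0.965·√(gD⁵h_f/L)·ln[ε/(3.7D) + √(3.17ν²L/(gD³h_f))]
√(gD⁵h_f/L) = √(9.81·0.459⁵·7.80/455) = 0.05853
ε/(3.7D) = 5.48×10^-4; √(3.17ν²L/(gD³h_f)) = 1.42×10^-5
Q = -0.965·0.05853·ln(5.618×10^-4) = 0.4228 m³/s
Check: V = 2.55 m/s, Re = 1.15×10^6, f = 0.02373, h_f = 7.83 m ≈ 7.80 m ✓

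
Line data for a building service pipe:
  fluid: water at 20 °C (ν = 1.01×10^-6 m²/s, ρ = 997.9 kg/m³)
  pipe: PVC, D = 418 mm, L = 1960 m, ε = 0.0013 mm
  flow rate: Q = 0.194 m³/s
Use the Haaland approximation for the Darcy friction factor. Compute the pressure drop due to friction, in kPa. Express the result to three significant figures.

Δp ≈ 59.6 kPa

V = 4Q/(πD²) = 4·0.194/(π·0.418²) = 1.414 m/s
Re = VD/ν = 1.414·0.418/1.01×10^-6 = 5.85×10^5 → turbulent
ε/D = 0.0013/418 = 3.11×10^-6
Haaland: f = 0.01274
h_f = f(L/D)V²/(2g) = 0.01274·(1960/0.418)·1.414²/(2·9.81) = 6.086 m
Δp = ρg·h_f = 997.9·9.81·6.086 = 59.58 kPa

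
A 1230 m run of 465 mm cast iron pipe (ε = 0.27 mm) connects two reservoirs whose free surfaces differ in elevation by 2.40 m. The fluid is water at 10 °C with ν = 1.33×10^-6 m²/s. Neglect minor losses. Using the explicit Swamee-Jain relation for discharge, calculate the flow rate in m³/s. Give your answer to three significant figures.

Swamee-Jain (Type II): Q = -0.965·√(gD⁵h_f/L)·ln[ε/(3.7D) + √(3.17ν²L/(gD³h_f))]
√(gD⁵h_f/L) = √(9.81·0.465⁵·2.40/1230) = 0.02040
ε/(3.7D) = 1.57×10^-4; √(3.17ν²L/(gD³h_f)) = 5.40×10^-5
Q = -0.965·0.02040·ln(2.109×10^-4) = 0.1666 m³/s
Check: V = 0.981 m/s, Re = 3.43×10^5, f = 0.01862, h_f = 2.42 m ≈ 2.40 m ✓

Q ≈ 0.167 m³/s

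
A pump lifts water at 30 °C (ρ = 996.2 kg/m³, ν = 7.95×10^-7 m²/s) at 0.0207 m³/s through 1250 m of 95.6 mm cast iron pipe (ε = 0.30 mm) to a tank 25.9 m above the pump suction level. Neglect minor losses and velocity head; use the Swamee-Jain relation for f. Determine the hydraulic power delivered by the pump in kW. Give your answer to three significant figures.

V = 4Q/(πD²) = 2.884 m/s; Re = 3.47×10^5; ε/D = 0.00314; f = 0.02701
h_f = f(L/D)V²/2g = 149.7 m
Total head H = z + h_f = 25.9 + 149.7 = 175.6 m
P_hyd = ρgQH = 996.2·9.81·0.0207·175.6 = 35.52 kW

P_hyd ≈ 35.5 kW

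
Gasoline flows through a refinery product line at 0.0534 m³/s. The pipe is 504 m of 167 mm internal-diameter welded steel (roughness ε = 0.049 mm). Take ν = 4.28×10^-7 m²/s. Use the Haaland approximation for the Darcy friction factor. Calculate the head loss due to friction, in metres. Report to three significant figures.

V = 4Q/(πD²) = 4·0.0534/(π·0.167²) = 2.438 m/s
Re = VD/ν = 2.438·0.167/4.28×10^-7 = 9.51×10^5 → turbulent
ε/D = 0.049/167 = 2.93×10^-4
Haaland: f = 0.01557
h_f = f(L/D)V²/(2g) = 0.01557·(504/0.167)·2.438²/(2·9.81) = 14.24 m

h_f ≈ 14.2 m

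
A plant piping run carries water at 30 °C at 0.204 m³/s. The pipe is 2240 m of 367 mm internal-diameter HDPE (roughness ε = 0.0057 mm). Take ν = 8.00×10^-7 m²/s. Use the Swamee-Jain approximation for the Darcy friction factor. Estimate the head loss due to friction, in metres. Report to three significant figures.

V = 4Q/(πD²) = 4·0.204/(π·0.367²) = 1.928 m/s
Re = VD/ν = 1.928·0.367/8.00×10^-7 = 8.85×10^5 → turbulent
ε/D = 0.0057/367 = 1.55×10^-5
Swamee-Jain: f = 0.01220
h_f = f(L/D)V²/(2g) = 0.01220·(2240/0.367)·1.928²/(2·9.81) = 14.11 m

h_f ≈ 14.1 m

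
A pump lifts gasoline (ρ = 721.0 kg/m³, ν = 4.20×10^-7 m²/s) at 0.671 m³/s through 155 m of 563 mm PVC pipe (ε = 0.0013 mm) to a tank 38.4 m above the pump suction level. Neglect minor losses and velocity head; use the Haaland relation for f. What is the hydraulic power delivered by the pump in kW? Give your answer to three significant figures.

V = 4Q/(πD²) = 2.695 m/s; Re = 3.61×10^6; ε/D = 2.31×10^-6; f = 0.009531
h_f = f(L/D)V²/2g = 0.9716 m
Total head H = z + h_f = 38.4 + 0.9716 = 39.37 m
P_hyd = ρgQH = 721.0·9.81·0.671·39.37 = 186.9 kW

P_hyd ≈ 187 kW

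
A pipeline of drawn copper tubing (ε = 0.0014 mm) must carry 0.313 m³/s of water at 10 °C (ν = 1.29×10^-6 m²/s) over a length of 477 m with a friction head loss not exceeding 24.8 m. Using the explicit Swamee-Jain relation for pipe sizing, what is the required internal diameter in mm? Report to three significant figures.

Swamee-Jain (Type III): D = 0.66·[ε^1.25·(LQ²/(gh_f))^4.75 + ν·Q^9.4·(L/(gh_f))^5.2]^0.04
LQ²/(gh_f) = 0.1921; L/(gh_f) = 1.961
Term 1 = ε^1.25·(…)^4.75 = 1.90×10^-11; Term 2 = ν·Q^9.4·(…)^5.2 = 7.75×10^-10
D = 0.66·(1.90×10^-11 + 7.75×10^-10)^0.04 = 0.2855 m = 285 mm
Check: V = 4.89 m/s, Re = 1.08×10^6, f = 0.01158, h_f = 23.6 m ≈ 24.8 m ✓

D ≈ 285 mm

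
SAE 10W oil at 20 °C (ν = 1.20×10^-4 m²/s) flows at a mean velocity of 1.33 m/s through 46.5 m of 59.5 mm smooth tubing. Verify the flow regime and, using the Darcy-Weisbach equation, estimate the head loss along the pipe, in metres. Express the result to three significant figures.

Re = VD/ν = 1.33·0.05950/1.20×10^-4 = 659 → laminar (Re < 2300)
f = 64/Re = 0.09705
h_f = f(L/D)V²/(2g) = 0.09705·(46.5/0.05950)·1.33²/(2·9.81) = 6.838 m

h_f ≈ 6.84 m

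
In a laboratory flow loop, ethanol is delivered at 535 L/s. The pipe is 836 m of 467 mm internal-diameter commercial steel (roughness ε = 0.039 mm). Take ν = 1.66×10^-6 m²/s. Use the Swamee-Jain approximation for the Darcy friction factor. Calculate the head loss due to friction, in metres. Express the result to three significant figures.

h_f ≈ 11.9 m

V = 4Q/(πD²) = 4·0.535/(π·0.467²) = 3.123 m/s
Re = VD/ν = 3.123·0.467/1.66×10^-6 = 8.79×10^5 → turbulent
ε/D = 0.039/467 = 8.35×10^-5
Swamee-Jain: f = 0.01342
h_f = f(L/D)V²/(2g) = 0.01342·(836/0.467)·3.123²/(2·9.81) = 11.94 m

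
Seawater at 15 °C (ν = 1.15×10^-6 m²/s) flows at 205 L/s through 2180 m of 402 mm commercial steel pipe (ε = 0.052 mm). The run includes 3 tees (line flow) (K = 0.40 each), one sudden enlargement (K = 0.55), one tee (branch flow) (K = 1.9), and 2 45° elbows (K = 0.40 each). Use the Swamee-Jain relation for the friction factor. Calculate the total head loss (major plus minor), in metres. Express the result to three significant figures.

V = 4Q/(πD²) = 1.615 m/s; V²/2g = 0.1330 m
Re = 5.65×10^5, ε/D = 1.29×10^-4 → f = 0.01462 (Swamee-Jain)
Major: h_f = f(L/D)·V²/2g = 0.01462·5423·0.1330 = 10.54 m
Minor: ΣK = 4.45; h_m = ΣK·V²/2g = 0.5917 m
Total H_L = 10.54 + 0.5917 = 11.13 m

H_L ≈ 11.1 m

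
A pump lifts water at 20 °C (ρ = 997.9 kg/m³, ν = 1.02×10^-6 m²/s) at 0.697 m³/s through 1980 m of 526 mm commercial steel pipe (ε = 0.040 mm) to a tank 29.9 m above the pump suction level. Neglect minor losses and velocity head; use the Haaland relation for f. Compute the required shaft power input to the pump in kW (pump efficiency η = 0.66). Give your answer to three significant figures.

P_shaft ≈ 563 kW

V = 4Q/(πD²) = 3.208 m/s; Re = 1.65×10^6; ε/D = 7.60×10^-5; f = 0.01244
h_f = f(L/D)V²/2g = 24.55 m
Total head H = z + h_f = 29.9 + 24.55 = 54.45 m
P_hyd = ρgQH = 997.9·9.81·0.697·54.45 = 371.5 kW
P_shaft = P_hyd/η = 371.5/0.66 = 562.9 kW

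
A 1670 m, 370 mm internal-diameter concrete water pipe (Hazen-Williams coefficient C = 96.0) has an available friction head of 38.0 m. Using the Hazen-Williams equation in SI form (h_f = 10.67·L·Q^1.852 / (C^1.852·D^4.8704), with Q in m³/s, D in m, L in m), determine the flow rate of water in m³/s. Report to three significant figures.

Rearranging: Q = [h_f·C^1.852·D^4.8704 / (10.67·L)]^(1/1.852)
Q = [38.0·96.0^1.852·0.370^4.8704 / (10.67·1670)]^0.540 = 0.2538 m³/s

Q ≈ 0.254 m³/s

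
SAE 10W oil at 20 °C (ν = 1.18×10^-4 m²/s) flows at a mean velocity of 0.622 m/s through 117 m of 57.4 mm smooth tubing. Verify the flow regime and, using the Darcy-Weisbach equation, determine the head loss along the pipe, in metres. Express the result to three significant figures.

h_f ≈ 8.50 m

Re = VD/ν = 0.622·0.05740/1.18×10^-4 = 303 → laminar (Re < 2300)
f = 64/Re = 0.2115
h_f = f(L/D)V²/(2g) = 0.2115·(117/0.05740)·0.622²/(2·9.81) = 8.502 m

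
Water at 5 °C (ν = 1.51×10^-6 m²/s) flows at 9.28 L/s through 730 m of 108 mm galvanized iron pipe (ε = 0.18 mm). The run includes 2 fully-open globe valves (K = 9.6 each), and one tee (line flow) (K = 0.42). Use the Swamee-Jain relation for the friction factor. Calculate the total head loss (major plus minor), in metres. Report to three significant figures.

H_L ≈ 9.88 m

V = 4Q/(πD²) = 1.013 m/s; V²/2g = 0.05230 m
Re = 7.25×10^4, ε/D = 0.00167 → f = 0.02505 (Swamee-Jain)
Major: h_f = f(L/D)·V²/2g = 0.02505·6759·0.05230 = 8.855 m
Minor: ΣK = 19.6; h_m = ΣK·V²/2g = 1.026 m
Total H_L = 8.855 + 1.026 = 9.881 m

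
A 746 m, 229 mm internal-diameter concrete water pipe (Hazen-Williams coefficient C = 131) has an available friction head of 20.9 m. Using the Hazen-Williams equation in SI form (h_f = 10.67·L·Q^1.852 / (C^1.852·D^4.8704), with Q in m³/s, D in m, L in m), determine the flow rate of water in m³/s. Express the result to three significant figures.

Rearranging: Q = [h_f·C^1.852·D^4.8704 / (10.67·L)]^(1/1.852)
Q = [20.9·131^1.852·0.229^4.8704 / (10.67·746)]^0.540 = 0.1097 m³/s

Q ≈ 0.110 m³/s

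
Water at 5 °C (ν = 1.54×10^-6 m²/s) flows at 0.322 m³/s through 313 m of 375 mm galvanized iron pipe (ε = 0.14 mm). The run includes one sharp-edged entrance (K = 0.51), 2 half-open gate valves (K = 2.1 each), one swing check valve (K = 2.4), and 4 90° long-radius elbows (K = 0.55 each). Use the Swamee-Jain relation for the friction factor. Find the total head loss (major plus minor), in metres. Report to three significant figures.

H_L ≈ 10.0 m

V = 4Q/(πD²) = 2.915 m/s; V²/2g = 0.4332 m
Re = 7.10×10^5, ε/D = 3.73×10^-4 → f = 0.01661 (Swamee-Jain)
Major: h_f = f(L/D)·V²/2g = 0.01661·834.7·0.4332 = 6.007 m
Minor: ΣK = 9.31; h_m = ΣK·V²/2g = 4.033 m
Total H_L = 6.007 + 4.033 = 10.04 m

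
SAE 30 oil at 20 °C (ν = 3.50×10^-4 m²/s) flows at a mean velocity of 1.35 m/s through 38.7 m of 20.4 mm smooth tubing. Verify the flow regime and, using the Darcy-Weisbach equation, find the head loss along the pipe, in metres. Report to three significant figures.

h_f ≈ 143 m

Re = VD/ν = 1.35·0.02040/3.50×10^-4 = 78.7 → laminar (Re < 2300)
f = 64/Re = 0.8134
h_f = f(L/D)V²/(2g) = 0.8134·(38.7/0.02040)·1.35²/(2·9.81) = 143.3 m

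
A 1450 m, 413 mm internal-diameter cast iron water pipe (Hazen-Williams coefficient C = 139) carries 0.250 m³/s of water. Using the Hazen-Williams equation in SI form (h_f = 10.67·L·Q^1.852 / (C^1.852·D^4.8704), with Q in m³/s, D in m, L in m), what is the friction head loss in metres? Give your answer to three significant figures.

h_f ≈ 9.47 m

h_f = 10.67·1450·0.250^1.852 / (139^1.852·0.413^4.8704) = 9.465 m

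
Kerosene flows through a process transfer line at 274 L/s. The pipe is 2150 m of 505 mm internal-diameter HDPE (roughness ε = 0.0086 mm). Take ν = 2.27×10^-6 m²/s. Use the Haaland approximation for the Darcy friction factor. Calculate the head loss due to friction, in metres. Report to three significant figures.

h_f ≈ 5.87 m

V = 4Q/(πD²) = 4·0.274/(π·0.505²) = 1.368 m/s
Re = VD/ν = 1.368·0.505/2.27×10^-6 = 3.04×10^5 → turbulent
ε/D = 0.0086/505 = 1.70×10^-5
Haaland: f = 0.01445
h_f = f(L/D)V²/(2g) = 0.01445·(2150/0.505)·1.368²/(2·9.81) = 5.866 m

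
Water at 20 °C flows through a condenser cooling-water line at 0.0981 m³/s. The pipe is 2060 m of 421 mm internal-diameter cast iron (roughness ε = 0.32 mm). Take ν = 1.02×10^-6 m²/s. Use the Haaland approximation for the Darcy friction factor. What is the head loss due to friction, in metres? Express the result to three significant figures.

V = 4Q/(πD²) = 4·0.0981/(π·0.421²) = 0.7047 m/s
Re = VD/ν = 0.7047·0.421/1.02×10^-6 = 2.91×10^5 → turbulent
ε/D = 0.32/421 = 7.60×10^-4
Haaland: f = 0.01947
h_f = f(L/D)V²/(2g) = 0.01947·(2060/0.421)·0.7047²/(2·9.81) = 2.412 m

h_f ≈ 2.41 m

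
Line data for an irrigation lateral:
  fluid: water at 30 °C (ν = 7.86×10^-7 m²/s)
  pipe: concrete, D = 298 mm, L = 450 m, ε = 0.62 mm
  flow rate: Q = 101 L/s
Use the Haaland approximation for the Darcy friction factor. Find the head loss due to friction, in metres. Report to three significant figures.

h_f ≈ 3.87 m

V = 4Q/(πD²) = 4·0.101/(π·0.298²) = 1.448 m/s
Re = VD/ν = 1.448·0.298/7.86×10^-7 = 5.49×10^5 → turbulent
ε/D = 0.62/298 = 0.00208
Haaland: f = 0.02400
h_f = f(L/D)V²/(2g) = 0.02400·(450/0.298)·1.448²/(2·9.81) = 3.874 m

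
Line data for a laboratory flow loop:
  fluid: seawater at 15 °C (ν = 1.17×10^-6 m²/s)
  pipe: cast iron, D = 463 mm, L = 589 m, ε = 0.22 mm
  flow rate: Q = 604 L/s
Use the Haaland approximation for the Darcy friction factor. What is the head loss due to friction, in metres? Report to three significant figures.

h_f ≈ 14.1 m

V = 4Q/(πD²) = 4·0.604/(π·0.463²) = 3.587 m/s
Re = VD/ν = 3.587·0.463/1.17×10^-6 = 1.42×10^6 → turbulent
ε/D = 0.22/463 = 4.75×10^-4
Haaland: f = 0.01687
h_f = f(L/D)V²/(2g) = 0.01687·(589/0.463)·3.587²/(2·9.81) = 14.08 m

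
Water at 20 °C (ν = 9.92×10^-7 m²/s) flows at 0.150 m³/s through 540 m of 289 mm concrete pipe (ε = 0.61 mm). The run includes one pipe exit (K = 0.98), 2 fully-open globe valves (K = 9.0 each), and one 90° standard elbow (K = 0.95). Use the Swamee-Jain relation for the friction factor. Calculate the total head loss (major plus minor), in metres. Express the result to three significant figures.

V = 4Q/(πD²) = 2.287 m/s; V²/2g = 0.2665 m
Re = 6.66×10^5, ε/D = 0.00211 → f = 0.02412 (Swamee-Jain)
Major: h_f = f(L/D)·V²/2g = 0.02412·1869·0.2665 = 12.01 m
Minor: ΣK = 19.9; h_m = ΣK·V²/2g = 5.312 m
Total H_L = 12.01 + 5.312 = 17.32 m

H_L ≈ 17.3 m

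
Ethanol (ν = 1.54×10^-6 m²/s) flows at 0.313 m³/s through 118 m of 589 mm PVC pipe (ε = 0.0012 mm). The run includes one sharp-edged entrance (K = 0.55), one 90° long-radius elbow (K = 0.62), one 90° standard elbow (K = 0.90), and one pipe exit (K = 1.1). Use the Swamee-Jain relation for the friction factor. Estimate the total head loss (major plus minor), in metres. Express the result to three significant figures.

V = 4Q/(πD²) = 1.149 m/s; V²/2g = 0.06726 m
Re = 4.39×10^5, ε/D = 2.04×10^-6 → f = 0.01343 (Swamee-Jain)
Major: h_f = f(L/D)·V²/2g = 0.01343·200.3·0.06726 = 0.1810 m
Minor: ΣK = 3.17; h_m = ΣK·V²/2g = 0.2132 m
Total H_L = 0.1810 + 0.2132 = 0.3942 m

H_L ≈ 0.394 m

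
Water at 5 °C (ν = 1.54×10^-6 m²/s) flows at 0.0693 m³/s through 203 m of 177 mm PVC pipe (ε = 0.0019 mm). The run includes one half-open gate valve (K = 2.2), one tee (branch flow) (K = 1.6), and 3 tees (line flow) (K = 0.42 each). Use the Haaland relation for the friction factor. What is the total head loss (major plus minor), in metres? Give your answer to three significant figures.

H_L ≈ 8.64 m

V = 4Q/(πD²) = 2.816 m/s; V²/2g = 0.4043 m
Re = 3.24×10^5, ε/D = 1.07×10^-5 → f = 0.01423 (Haaland)
Major: h_f = f(L/D)·V²/2g = 0.01423·1147·0.4043 = 6.599 m
Minor: ΣK = 5.06; h_m = ΣK·V²/2g = 2.046 m
Total H_L = 6.599 + 2.046 = 8.644 m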